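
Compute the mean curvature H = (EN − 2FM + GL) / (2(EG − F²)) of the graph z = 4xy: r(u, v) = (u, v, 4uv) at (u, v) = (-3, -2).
H = -384*sqrt(209)/43681

With E = 16*v^2 + 1, F = 16*u*v, G = 16*u^2 + 1, L = 0, M = 4/sqrt(16*u^2 + 16*v^2 + 1), N = 0, assemble
  H = (EN − 2FM + GL) / (2(EG − F²)) = -64*u*v/(16*u^2 + 16*v^2 + 1)^(3/2).
At (u, v) = (-3, -2): H = -384*sqrt(209)/43681.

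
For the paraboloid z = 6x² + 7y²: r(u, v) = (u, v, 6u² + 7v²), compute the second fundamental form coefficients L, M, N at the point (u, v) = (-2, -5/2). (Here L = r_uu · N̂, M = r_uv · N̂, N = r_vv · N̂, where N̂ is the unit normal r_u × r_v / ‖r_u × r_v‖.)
L = 6*sqrt(1802)/901;  M = 0;  N = 7*sqrt(1802)/901

Compute the unit normal N̂(u, v) = (-12*u/sqrt(144*u^2 + 196*v^2 + 1), -14*v/sqrt(144*u^2 + 196*v^2 + 1), 1/sqrt(144*u^2 + 196*v^2 + 1)), and the second partials r_uu, r_uv, r_vv. Take dot products:
  L(u, v) = r_uu · N̂ = 12/sqrt(144*u^2 + 196*v^2 + 1),
  M(u, v) = r_uv · N̂ = 0,
  N(u, v) = r_vv · N̂ = 14/sqrt(144*u^2 + 196*v^2 + 1).
Evaluating at (u, v) = (-2, -5/2):
  L = 6*sqrt(1802)/901, M = 0, N = 7*sqrt(1802)/901.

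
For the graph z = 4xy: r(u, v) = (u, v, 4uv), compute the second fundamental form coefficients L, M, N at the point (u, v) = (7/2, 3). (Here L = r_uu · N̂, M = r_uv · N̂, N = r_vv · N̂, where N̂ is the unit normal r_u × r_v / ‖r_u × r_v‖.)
L = 0;  M = 4*sqrt(341)/341;  N = 0

Compute the unit normal N̂(u, v) = (-4*v/sqrt(16*u^2 + 16*v^2 + 1), -4*u/sqrt(16*u^2 + 16*v^2 + 1), 1/sqrt(16*u^2 + 16*v^2 + 1)), and the second partials r_uu, r_uv, r_vv. Take dot products:
  L(u, v) = r_uu · N̂ = 0,
  M(u, v) = r_uv · N̂ = 4/sqrt(16*u^2 + 16*v^2 + 1),
  N(u, v) = r_vv · N̂ = 0.
Evaluating at (u, v) = (7/2, 3):
  L = 0, M = 4*sqrt(341)/341, N = 0.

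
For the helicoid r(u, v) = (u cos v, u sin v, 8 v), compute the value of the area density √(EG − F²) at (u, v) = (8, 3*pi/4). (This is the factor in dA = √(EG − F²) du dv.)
√(EG − F²)|_{(8, 3*pi/4)} = 8*sqrt(2)

E = 1, F = 0, G = u^2 + 64, so EG − F² = u^2 + 64. Taking the positive square root: √(EG − F²) = sqrt(u^2 + 64). At (u, v) = (8, 3*pi/4): 8*sqrt(2).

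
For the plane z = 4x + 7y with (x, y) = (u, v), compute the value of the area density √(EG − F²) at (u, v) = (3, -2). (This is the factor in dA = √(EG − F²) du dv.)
√(EG − F²)|_{(3, -2)} = sqrt(66)

E = 17, F = 28, G = 50, so EG − F² = 66. Taking the positive square root: √(EG − F²) = sqrt(66). At (u, v) = (3, -2): sqrt(66).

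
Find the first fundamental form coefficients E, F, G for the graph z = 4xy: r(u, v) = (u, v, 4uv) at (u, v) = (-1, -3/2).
E = 37;  F = 24;  G = 17

Partials: r_u = (1, 0, 4*v), r_v = (0, 1, 4*u). As functions of (u, v):
  E = r_u · r_u = 16*v^2 + 1,
  F = r_u · r_v = 16*u*v,
  G = r_v · r_v = 16*u^2 + 1.
Evaluating at (u, v) = (-1, -3/2): E = 37, F = 24, G = 17.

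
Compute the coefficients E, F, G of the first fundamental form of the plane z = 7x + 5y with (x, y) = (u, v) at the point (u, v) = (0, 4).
E = 50;  F = 35;  G = 26

Partials: r_u = (1, 0, 7), r_v = (0, 1, 5). As functions of (u, v):
  E = r_u · r_u = 50,
  F = r_u · r_v = 35,
  G = r_v · r_v = 26.
Evaluating at (u, v) = (0, 4): E = 50, F = 35, G = 26.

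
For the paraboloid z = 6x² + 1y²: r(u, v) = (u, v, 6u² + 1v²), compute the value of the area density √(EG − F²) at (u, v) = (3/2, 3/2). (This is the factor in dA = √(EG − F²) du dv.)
√(EG − F²)|_{(3/2, 3/2)} = sqrt(334)

E = 144*u^2 + 1, F = 24*u*v, G = 4*v^2 + 1, so EG − F² = 144*u^2 + 4*v^2 + 1. Taking the positive square root: √(EG − F²) = sqrt(144*u^2 + 4*v^2 + 1). At (u, v) = (3/2, 3/2): sqrt(334).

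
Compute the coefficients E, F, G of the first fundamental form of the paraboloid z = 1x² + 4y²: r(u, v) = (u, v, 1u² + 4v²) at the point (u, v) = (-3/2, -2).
E = 10;  F = 48;  G = 257

Partials: r_u = (1, 0, 2*u), r_v = (0, 1, 8*v). As functions of (u, v):
  E = r_u · r_u = 4*u^2 + 1,
  F = r_u · r_v = 16*u*v,
  G = r_v · r_v = 64*v^2 + 1.
Evaluating at (u, v) = (-3/2, -2): E = 10, F = 48, G = 257.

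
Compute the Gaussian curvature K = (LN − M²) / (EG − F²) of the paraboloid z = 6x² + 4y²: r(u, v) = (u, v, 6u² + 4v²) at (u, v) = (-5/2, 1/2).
K = 96/840889

Coefficients of the first fundamental form: E = 144*u^2 + 1, F = 96*u*v, G = 64*v^2 + 1.
Coefficients of the second fundamental form: L = 12/sqrt(144*u^2 + 64*v^2 + 1), M = 0, N = 8/sqrt(144*u^2 + 64*v^2 + 1).
Assemble K = (LN − M²)/(EG − F²) = 96/(20736*u^4 + 18432*u^2*v^2 + 288*u^2 + 4096*v^4 + 128*v^2 + 1). At (u, v) = (-5/2, 1/2): K = 96/840889.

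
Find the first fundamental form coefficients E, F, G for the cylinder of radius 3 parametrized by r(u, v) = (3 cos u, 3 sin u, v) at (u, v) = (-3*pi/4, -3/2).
E = 9;  F = 0;  G = 1

Partials: r_u = (-3*sin(u), 3*cos(u), 0), r_v = (0, 0, 1). As functions of (u, v):
  E = r_u · r_u = 9,
  F = r_u · r_v = 0,
  G = r_v · r_v = 1.
Evaluating at (u, v) = (-3*pi/4, -3/2): E = 9, F = 0, G = 1.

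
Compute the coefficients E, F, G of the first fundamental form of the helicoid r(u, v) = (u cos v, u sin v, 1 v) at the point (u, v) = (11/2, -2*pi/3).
E = 1;  F = 0;  G = 125/4

Partials: r_u = (cos(v), sin(v), 0), r_v = (-u*sin(v), u*cos(v), 1). As functions of (u, v):
  E = r_u · r_u = 1,
  F = r_u · r_v = 0,
  G = r_v · r_v = u^2 + 1.
Evaluating at (u, v) = (11/2, -2*pi/3): E = 1, F = 0, G = 125/4.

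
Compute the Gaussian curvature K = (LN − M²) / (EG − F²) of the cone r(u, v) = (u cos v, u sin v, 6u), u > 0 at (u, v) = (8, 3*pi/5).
K = 0

Coefficients of the first fundamental form: E = 37, F = 0, G = u^2.
Coefficients of the second fundamental form: L = 0, M = 0, N = 6*sqrt(37)*u^2/(37*Abs(u)).
Assemble K = (LN − M²)/(EG − F²) = 0. At (u, v) = (8, 3*pi/5): K = 0.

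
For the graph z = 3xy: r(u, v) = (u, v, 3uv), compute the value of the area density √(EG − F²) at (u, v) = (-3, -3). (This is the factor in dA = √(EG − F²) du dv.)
√(EG − F²)|_{(-3, -3)} = sqrt(163)

E = 9*v^2 + 1, F = 9*u*v, G = 9*u^2 + 1, so EG − F² = 9*u^2 + 9*v^2 + 1. Taking the positive square root: √(EG − F²) = sqrt(9*u^2 + 9*v^2 + 1). At (u, v) = (-3, -3): sqrt(163).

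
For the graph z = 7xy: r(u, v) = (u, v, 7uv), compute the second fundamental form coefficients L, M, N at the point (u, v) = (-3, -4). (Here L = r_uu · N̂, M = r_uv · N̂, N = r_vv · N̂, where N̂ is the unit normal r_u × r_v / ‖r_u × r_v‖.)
L = 0;  M = 7*sqrt(1226)/1226;  N = 0

Compute the unit normal N̂(u, v) = (-7*v/sqrt(49*u^2 + 49*v^2 + 1), -7*u/sqrt(49*u^2 + 49*v^2 + 1), 1/sqrt(49*u^2 + 49*v^2 + 1)), and the second partials r_uu, r_uv, r_vv. Take dot products:
  L(u, v) = r_uu · N̂ = 0,
  M(u, v) = r_uv · N̂ = 7/sqrt(49*u^2 + 49*v^2 + 1),
  N(u, v) = r_vv · N̂ = 0.
Evaluating at (u, v) = (-3, -4):
  L = 0, M = 7*sqrt(1226)/1226, N = 0.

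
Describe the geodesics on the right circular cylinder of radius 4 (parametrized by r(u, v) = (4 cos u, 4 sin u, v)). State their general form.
The cylinder is flat (K = 0) and locally isometric to the plane via the development (u, v) ↦ (4 u, v). Geodesics are the pre-images of straight lines: circles (v constant), vertical lines (u constant), and helices (v = c · u + d) for constants c, d.

A right cylinder has E = 4², F = 0, G = 1, so EG − F² = 4², and L = −4, M = N = 0, giving K = (LN − M²)/(EG − F²) = 0 everywhere. A flat surface is locally isometric to the Euclidean plane via the map (u, v) ↦ (4 u, v). Straight lines in the (x̃, ỹ) plane pull back to: (a) horizontal circles (v = const), (b) vertical generators (u = const), and (c) helices (4 u tan θ = v, i.e. v = c · u + d).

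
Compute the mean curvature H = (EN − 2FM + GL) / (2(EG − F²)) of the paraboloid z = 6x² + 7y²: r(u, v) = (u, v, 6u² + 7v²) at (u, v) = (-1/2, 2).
H = 4969*sqrt(821)/674041

With E = 144*u^2 + 1, F = 168*u*v, G = 196*v^2 + 1, L = 12/sqrt(144*u^2 + 196*v^2 + 1), M = 0, N = 14/sqrt(144*u^2 + 196*v^2 + 1), assemble
  H = (EN − 2FM + GL) / (2(EG − F²)) = (1008*u^2 + 1176*v^2 + 13)/(144*u^2 + 196*v^2 + 1)^(3/2).
At (u, v) = (-1/2, 2): H = 4969*sqrt(821)/674041.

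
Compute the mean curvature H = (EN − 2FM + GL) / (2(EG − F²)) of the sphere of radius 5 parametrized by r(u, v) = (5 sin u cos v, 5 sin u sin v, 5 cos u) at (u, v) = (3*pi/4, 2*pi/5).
H = -1/5

With E = 25, F = 0, G = 25*sin(u)^2, L = -5*sin(u)/Abs(sin(u)), M = 0, N = -5*sin(u)^3/Abs(sin(u)), assemble
  H = (EN − 2FM + GL) / (2(EG − F²)) = -sin(u)/(5*Abs(sin(u))).
At (u, v) = (3*pi/4, 2*pi/5): H = -1/5.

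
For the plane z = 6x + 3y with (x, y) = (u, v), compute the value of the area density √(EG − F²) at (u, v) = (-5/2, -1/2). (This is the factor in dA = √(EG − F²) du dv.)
√(EG − F²)|_{(-5/2, -1/2)} = sqrt(46)

E = 37, F = 18, G = 10, so EG − F² = 46. Taking the positive square root: √(EG − F²) = sqrt(46). At (u, v) = (-5/2, -1/2): sqrt(46).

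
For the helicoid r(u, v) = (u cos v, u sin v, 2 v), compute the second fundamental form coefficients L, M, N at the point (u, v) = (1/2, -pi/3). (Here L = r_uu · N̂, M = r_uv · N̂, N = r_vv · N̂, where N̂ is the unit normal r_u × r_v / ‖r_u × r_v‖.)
L = 0;  M = -4*sqrt(17)/17;  N = 0

Compute the unit normal N̂(u, v) = (2*sin(v)/sqrt(u^2 + 4), -2*cos(v)/sqrt(u^2 + 4), u/sqrt(u^2 + 4)), and the second partials r_uu, r_uv, r_vv. Take dot products:
  L(u, v) = r_uu · N̂ = 0,
  M(u, v) = r_uv · N̂ = -2/sqrt(u^2 + 4),
  N(u, v) = r_vv · N̂ = 0.
Evaluating at (u, v) = (1/2, -pi/3):
  L = 0, M = -4*sqrt(17)/17, N = 0.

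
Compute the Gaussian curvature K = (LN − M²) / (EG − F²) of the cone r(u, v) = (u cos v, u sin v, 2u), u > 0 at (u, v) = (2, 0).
K = 0

Coefficients of the first fundamental form: E = 5, F = 0, G = u^2.
Coefficients of the second fundamental form: L = 0, M = 0, N = 2*sqrt(5)*u^2/(5*Abs(u)).
Assemble K = (LN − M²)/(EG − F²) = 0. At (u, v) = (2, 0): K = 0.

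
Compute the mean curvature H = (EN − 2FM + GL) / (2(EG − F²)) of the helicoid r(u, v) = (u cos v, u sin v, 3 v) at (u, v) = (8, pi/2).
H = 0

With E = 1, F = 0, G = u^2 + 9, L = 0, M = -3/sqrt(u^2 + 9), N = 0, assemble
  H = (EN − 2FM + GL) / (2(EG − F²)) = 0.
At (u, v) = (8, pi/2): H = 0.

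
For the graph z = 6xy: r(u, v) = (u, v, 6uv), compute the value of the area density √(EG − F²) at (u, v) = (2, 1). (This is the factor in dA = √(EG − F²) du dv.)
√(EG − F²)|_{(2, 1)} = sqrt(181)

E = 36*v^2 + 1, F = 36*u*v, G = 36*u^2 + 1, so EG − F² = 36*u^2 + 36*v^2 + 1. Taking the positive square root: √(EG − F²) = sqrt(36*u^2 + 36*v^2 + 1). At (u, v) = (2, 1): sqrt(181).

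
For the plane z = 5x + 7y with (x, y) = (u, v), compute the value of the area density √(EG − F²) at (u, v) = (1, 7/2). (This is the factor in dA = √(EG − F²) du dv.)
√(EG − F²)|_{(1, 7/2)} = 5*sqrt(3)

E = 26, F = 35, G = 50, so EG − F² = 75. Taking the positive square root: √(EG − F²) = 5*sqrt(3). At (u, v) = (1, 7/2): 5*sqrt(3).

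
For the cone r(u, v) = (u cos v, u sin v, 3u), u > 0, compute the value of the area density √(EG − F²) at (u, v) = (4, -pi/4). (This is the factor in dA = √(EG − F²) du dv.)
√(EG − F²)|_{(4, -pi/4)} = 4*sqrt(10)

E = 10, F = 0, G = u^2, so EG − F² = 10*u^2. Taking the positive square root: √(EG − F²) = sqrt(10)*Abs(u). At (u, v) = (4, -pi/4): 4*sqrt(10).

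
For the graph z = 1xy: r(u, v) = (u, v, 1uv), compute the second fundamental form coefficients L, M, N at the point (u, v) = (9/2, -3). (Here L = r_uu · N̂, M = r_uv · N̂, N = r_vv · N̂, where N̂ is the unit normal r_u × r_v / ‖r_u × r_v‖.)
L = 0;  M = 2/11;  N = 0

Compute the unit normal N̂(u, v) = (-v/sqrt(u^2 + v^2 + 1), -u/sqrt(u^2 + v^2 + 1), 1/sqrt(u^2 + v^2 + 1)), and the second partials r_uu, r_uv, r_vv. Take dot products:
  L(u, v) = r_uu · N̂ = 0,
  M(u, v) = r_uv · N̂ = 1/sqrt(u^2 + v^2 + 1),
  N(u, v) = r_vv · N̂ = 0.
Evaluating at (u, v) = (9/2, -3):
  L = 0, M = 2/11, N = 0.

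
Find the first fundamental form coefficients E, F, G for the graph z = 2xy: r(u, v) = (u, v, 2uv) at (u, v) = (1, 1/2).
E = 2;  F = 2;  G = 5

Partials: r_u = (1, 0, 2*v), r_v = (0, 1, 2*u). As functions of (u, v):
  E = r_u · r_u = 4*v^2 + 1,
  F = r_u · r_v = 4*u*v,
  G = r_v · r_v = 4*u^2 + 1.
Evaluating at (u, v) = (1, 1/2): E = 2, F = 2, G = 5.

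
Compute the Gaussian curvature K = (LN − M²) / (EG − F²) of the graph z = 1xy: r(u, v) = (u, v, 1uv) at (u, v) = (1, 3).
K = -1/121

Coefficients of the first fundamental form: E = v^2 + 1, F = u*v, G = u^2 + 1.
Coefficients of the second fundamental form: L = 0, M = 1/sqrt(u^2 + v^2 + 1), N = 0.
Assemble K = (LN − M²)/(EG − F²) = 1/((u^2*v^2 - (u^2 + 1)*(v^2 + 1))*(u^2 + v^2 + 1)). At (u, v) = (1, 3): K = -1/121.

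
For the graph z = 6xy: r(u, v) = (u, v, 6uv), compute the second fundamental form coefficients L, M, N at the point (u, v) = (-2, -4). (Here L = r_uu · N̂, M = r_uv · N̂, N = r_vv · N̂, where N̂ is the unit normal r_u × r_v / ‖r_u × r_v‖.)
L = 0;  M = 6*sqrt(721)/721;  N = 0

Compute the unit normal N̂(u, v) = (-6*v/sqrt(36*u^2 + 36*v^2 + 1), -6*u/sqrt(36*u^2 + 36*v^2 + 1), 1/sqrt(36*u^2 + 36*v^2 + 1)), and the second partials r_uu, r_uv, r_vv. Take dot products:
  L(u, v) = r_uu · N̂ = 0,
  M(u, v) = r_uv · N̂ = 6/sqrt(36*u^2 + 36*v^2 + 1),
  N(u, v) = r_vv · N̂ = 0.
Evaluating at (u, v) = (-2, -4):
  L = 0, M = 6*sqrt(721)/721, N = 0.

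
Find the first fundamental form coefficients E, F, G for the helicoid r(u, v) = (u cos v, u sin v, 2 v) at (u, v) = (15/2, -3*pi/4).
E = 1;  F = 0;  G = 241/4

Partials: r_u = (cos(v), sin(v), 0), r_v = (-u*sin(v), u*cos(v), 2). As functions of (u, v):
  E = r_u · r_u = 1,
  F = r_u · r_v = 0,
  G = r_v · r_v = u^2 + 4.
Evaluating at (u, v) = (15/2, -3*pi/4): E = 1, F = 0, G = 241/4.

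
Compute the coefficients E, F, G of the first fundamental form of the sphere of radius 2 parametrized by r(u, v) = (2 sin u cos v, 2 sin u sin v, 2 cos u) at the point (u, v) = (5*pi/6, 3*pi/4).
E = 4;  F = 0;  G = 1

Partials: r_u = (2*cos(u)*cos(v), 2*sin(v)*cos(u), -2*sin(u)), r_v = (-2*sin(u)*sin(v), 2*sin(u)*cos(v), 0). As functions of (u, v):
  E = r_u · r_u = 4,
  F = r_u · r_v = 0,
  G = r_v · r_v = 4*sin(u)^2.
Evaluating at (u, v) = (5*pi/6, 3*pi/4): E = 4, F = 0, G = 1.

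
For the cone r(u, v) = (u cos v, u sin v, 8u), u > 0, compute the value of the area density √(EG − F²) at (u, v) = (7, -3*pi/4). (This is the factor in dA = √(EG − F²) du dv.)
√(EG − F²)|_{(7, -3*pi/4)} = 7*sqrt(65)

E = 65, F = 0, G = u^2, so EG − F² = 65*u^2. Taking the positive square root: √(EG − F²) = sqrt(65)*Abs(u). At (u, v) = (7, -3*pi/4): 7*sqrt(65).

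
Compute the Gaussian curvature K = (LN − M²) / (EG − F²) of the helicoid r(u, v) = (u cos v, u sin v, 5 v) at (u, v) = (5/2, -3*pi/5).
K = -16/625

Coefficients of the first fundamental form: E = 1, F = 0, G = u^2 + 25.
Coefficients of the second fundamental form: L = 0, M = -5/sqrt(u^2 + 25), N = 0.
Assemble K = (LN − M²)/(EG − F²) = -25/(u^2 + 25)^2. At (u, v) = (5/2, -3*pi/5): K = -16/625.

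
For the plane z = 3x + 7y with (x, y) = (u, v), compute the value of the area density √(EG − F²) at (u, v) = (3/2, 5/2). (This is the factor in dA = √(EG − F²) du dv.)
√(EG − F²)|_{(3/2, 5/2)} = sqrt(59)

E = 10, F = 21, G = 50, so EG − F² = 59. Taking the positive square root: √(EG − F²) = sqrt(59). At (u, v) = (3/2, 5/2): sqrt(59).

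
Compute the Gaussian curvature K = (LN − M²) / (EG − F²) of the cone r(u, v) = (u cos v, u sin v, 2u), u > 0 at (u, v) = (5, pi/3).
K = 0

Coefficients of the first fundamental form: E = 5, F = 0, G = u^2.
Coefficients of the second fundamental form: L = 0, M = 0, N = 2*sqrt(5)*u^2/(5*Abs(u)).
Assemble K = (LN − M²)/(EG − F²) = 0. At (u, v) = (5, pi/3): K = 0.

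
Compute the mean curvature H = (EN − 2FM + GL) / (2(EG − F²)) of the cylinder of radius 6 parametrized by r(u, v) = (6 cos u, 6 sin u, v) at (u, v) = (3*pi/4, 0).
H = -1/12

With E = 36, F = 0, G = 1, L = -6, M = 0, N = 0, assemble
  H = (EN − 2FM + GL) / (2(EG − F²)) = -1/12.
At (u, v) = (3*pi/4, 0): H = -1/12.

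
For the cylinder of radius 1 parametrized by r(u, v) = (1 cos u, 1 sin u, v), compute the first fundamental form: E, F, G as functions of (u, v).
E = 1;  F = 0;  G = 1

Compute partials: r_u = (-sin(u), cos(u), 0), r_v = (0, 0, 1). Then
  E = r_u · r_u = 1,
  F = r_u · r_v = 0,
  G = r_v · r_v = 1.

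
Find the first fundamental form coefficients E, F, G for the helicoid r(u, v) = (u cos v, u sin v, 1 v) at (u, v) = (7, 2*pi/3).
E = 1;  F = 0;  G = 50

Partials: r_u = (cos(v), sin(v), 0), r_v = (-u*sin(v), u*cos(v), 1). As functions of (u, v):
  E = r_u · r_u = 1,
  F = r_u · r_v = 0,
  G = r_v · r_v = u^2 + 1.
Evaluating at (u, v) = (7, 2*pi/3): E = 1, F = 0, G = 50.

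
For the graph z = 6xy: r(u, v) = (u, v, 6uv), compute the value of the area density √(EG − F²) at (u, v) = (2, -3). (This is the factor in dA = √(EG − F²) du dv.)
√(EG − F²)|_{(2, -3)} = sqrt(469)

E = 36*v^2 + 1, F = 36*u*v, G = 36*u^2 + 1, so EG − F² = 36*u^2 + 36*v^2 + 1. Taking the positive square root: √(EG − F²) = sqrt(36*u^2 + 36*v^2 + 1). At (u, v) = (2, -3): sqrt(469).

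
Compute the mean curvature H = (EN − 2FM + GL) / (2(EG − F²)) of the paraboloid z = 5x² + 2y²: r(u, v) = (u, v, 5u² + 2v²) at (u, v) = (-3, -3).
H = 7*sqrt(1045)/3025

With E = 100*u^2 + 1, F = 40*u*v, G = 16*v^2 + 1, L = 10/sqrt(100*u^2 + 16*v^2 + 1), M = 0, N = 4/sqrt(100*u^2 + 16*v^2 + 1), assemble
  H = (EN − 2FM + GL) / (2(EG − F²)) = (200*u^2 + 80*v^2 + 7)/(100*u^2 + 16*v^2 + 1)^(3/2).
At (u, v) = (-3, -3): H = 7*sqrt(1045)/3025.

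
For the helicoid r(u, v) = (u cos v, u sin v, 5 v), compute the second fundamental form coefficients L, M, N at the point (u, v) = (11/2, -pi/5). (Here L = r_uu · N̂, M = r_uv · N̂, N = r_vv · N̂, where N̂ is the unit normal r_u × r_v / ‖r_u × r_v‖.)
L = 0;  M = -10*sqrt(221)/221;  N = 0

Compute the unit normal N̂(u, v) = (5*sin(v)/sqrt(u^2 + 25), -5*cos(v)/sqrt(u^2 + 25), u/sqrt(u^2 + 25)), and the second partials r_uu, r_uv, r_vv. Take dot products:
  L(u, v) = r_uu · N̂ = 0,
  M(u, v) = r_uv · N̂ = -5/sqrt(u^2 + 25),
  N(u, v) = r_vv · N̂ = 0.
Evaluating at (u, v) = (11/2, -pi/5):
  L = 0, M = -10*sqrt(221)/221, N = 0.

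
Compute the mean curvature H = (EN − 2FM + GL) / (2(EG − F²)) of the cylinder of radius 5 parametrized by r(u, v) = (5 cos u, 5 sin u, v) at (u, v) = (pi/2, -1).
H = -1/10

With E = 25, F = 0, G = 1, L = -5, M = 0, N = 0, assemble
  H = (EN − 2FM + GL) / (2(EG − F²)) = -1/10.
At (u, v) = (pi/2, -1): H = -1/10.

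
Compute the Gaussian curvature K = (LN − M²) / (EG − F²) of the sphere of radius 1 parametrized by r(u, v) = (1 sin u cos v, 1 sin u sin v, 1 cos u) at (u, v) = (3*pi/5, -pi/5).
K = 1

Coefficients of the first fundamental form: E = 1, F = 0, G = sin(u)^2.
Coefficients of the second fundamental form: L = -sin(u)/Abs(sin(u)), M = 0, N = -sin(u)^3/Abs(sin(u)).
Assemble K = (LN − M²)/(EG − F²) = 1. At (u, v) = (3*pi/5, -pi/5): K = 1.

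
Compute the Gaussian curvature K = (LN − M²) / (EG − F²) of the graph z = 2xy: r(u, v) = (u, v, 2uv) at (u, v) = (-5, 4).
K = -4/27225

Coefficients of the first fundamental form: E = 4*v^2 + 1, F = 4*u*v, G = 4*u^2 + 1.
Coefficients of the second fundamental form: L = 0, M = 2/sqrt(4*u^2 + 4*v^2 + 1), N = 0.
Assemble K = (LN − M²)/(EG − F²) = -4/(16*u^4 + 32*u^2*v^2 + 8*u^2 + 16*v^4 + 8*v^2 + 1). At (u, v) = (-5, 4): K = -4/27225.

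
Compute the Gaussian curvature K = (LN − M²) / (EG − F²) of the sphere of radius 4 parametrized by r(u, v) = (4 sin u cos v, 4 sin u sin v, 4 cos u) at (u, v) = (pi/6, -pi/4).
K = 1/16

Coefficients of the first fundamental form: E = 16, F = 0, G = 16*sin(u)^2.
Coefficients of the second fundamental form: L = -4*sin(u)/Abs(sin(u)), M = 0, N = -4*sin(u)^3/Abs(sin(u)).
Assemble K = (LN − M²)/(EG − F²) = 1/16. At (u, v) = (pi/6, -pi/4): K = 1/16.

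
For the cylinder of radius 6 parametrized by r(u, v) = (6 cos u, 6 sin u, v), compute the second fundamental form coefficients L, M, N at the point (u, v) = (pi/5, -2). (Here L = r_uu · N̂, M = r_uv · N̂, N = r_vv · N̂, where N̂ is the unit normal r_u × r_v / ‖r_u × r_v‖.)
L = -6;  M = 0;  N = 0

Compute the unit normal N̂(u, v) = (cos(u), sin(u), 0), and the second partials r_uu, r_uv, r_vv. Take dot products:
  L(u, v) = r_uu · N̂ = -6,
  M(u, v) = r_uv · N̂ = 0,
  N(u, v) = r_vv · N̂ = 0.
Evaluating at (u, v) = (pi/5, -2):
  L = -6, M = 0, N = 0.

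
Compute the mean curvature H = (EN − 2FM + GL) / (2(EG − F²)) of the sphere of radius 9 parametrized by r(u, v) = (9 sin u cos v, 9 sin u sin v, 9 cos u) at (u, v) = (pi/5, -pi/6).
H = -1/9

With E = 81, F = 0, G = 81*sin(u)^2, L = -9*sin(u)/Abs(sin(u)), M = 0, N = -9*sin(u)^3/Abs(sin(u)), assemble
  H = (EN − 2FM + GL) / (2(EG − F²)) = -sin(u)/(9*Abs(sin(u))).
At (u, v) = (pi/5, -pi/6): H = -1/9.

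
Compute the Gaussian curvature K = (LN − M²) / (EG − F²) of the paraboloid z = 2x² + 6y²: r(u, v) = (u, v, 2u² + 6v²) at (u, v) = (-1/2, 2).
K = 48/337561

Coefficients of the first fundamental form: E = 16*u^2 + 1, F = 48*u*v, G = 144*v^2 + 1.
Coefficients of the second fundamental form: L = 4/sqrt(16*u^2 + 144*v^2 + 1), M = 0, N = 12/sqrt(16*u^2 + 144*v^2 + 1).
Assemble K = (LN − M²)/(EG − F²) = 48/(256*u^4 + 4608*u^2*v^2 + 32*u^2 + 20736*v^4 + 288*v^2 + 1). At (u, v) = (-1/2, 2): K = 48/337561.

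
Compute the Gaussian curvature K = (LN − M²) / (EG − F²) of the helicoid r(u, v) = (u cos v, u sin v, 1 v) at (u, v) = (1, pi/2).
K = -1/4

Coefficients of the first fundamental form: E = 1, F = 0, G = u^2 + 1.
Coefficients of the second fundamental form: L = 0, M = -1/sqrt(u^2 + 1), N = 0.
Assemble K = (LN − M²)/(EG − F²) = -1/(u^2 + 1)^2. At (u, v) = (1, pi/2): K = -1/4.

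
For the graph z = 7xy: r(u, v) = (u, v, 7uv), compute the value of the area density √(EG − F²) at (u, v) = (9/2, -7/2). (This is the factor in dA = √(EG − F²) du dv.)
√(EG − F²)|_{(9/2, -7/2)} = sqrt(6374)/2

E = 49*v^2 + 1, F = 49*u*v, G = 49*u^2 + 1, so EG − F² = 49*u^2 + 49*v^2 + 1. Taking the positive square root: √(EG − F²) = sqrt(49*u^2 + 49*v^2 + 1). At (u, v) = (9/2, -7/2): sqrt(6374)/2.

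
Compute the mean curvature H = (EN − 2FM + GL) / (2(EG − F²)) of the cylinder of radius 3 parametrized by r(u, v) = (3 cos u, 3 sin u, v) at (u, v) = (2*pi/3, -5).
H = -1/6

With E = 9, F = 0, G = 1, L = -3, M = 0, N = 0, assemble
  H = (EN − 2FM + GL) / (2(EG − F²)) = -1/6.
At (u, v) = (2*pi/3, -5): H = -1/6.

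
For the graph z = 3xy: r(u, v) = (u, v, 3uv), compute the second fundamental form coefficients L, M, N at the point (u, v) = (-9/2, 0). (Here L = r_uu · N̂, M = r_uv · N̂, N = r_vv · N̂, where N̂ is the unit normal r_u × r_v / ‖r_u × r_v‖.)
L = 0;  M = 6*sqrt(733)/733;  N = 0

Compute the unit normal N̂(u, v) = (-3*v/sqrt(9*u^2 + 9*v^2 + 1), -3*u/sqrt(9*u^2 + 9*v^2 + 1), 1/sqrt(9*u^2 + 9*v^2 + 1)), and the second partials r_uu, r_uv, r_vv. Take dot products:
  L(u, v) = r_uu · N̂ = 0,
  M(u, v) = r_uv · N̂ = 3/sqrt(9*u^2 + 9*v^2 + 1),
  N(u, v) = r_vv · N̂ = 0.
Evaluating at (u, v) = (-9/2, 0):
  L = 0, M = 6*sqrt(733)/733, N = 0.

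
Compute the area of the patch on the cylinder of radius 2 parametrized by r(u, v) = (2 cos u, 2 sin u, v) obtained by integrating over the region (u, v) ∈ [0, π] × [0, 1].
Area = 2*pi

Area = ∫∫ √(EG − F²) du dv with √(EG − F²) = 2. Integrating over [0, π] × [0, 1] gives 2*pi.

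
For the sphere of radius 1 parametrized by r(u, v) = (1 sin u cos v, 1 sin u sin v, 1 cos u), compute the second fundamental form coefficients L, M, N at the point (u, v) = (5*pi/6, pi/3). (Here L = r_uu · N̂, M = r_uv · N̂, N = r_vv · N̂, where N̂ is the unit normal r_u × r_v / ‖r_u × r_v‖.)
L = -1;  M = 0;  N = -1/4

Compute the unit normal N̂(u, v) = (sin(u)^2*cos(v)/Abs(sin(u)), sin(u)^2*sin(v)/Abs(sin(u)), sin(2*u)/(2*Abs(sin(u)))), and the second partials r_uu, r_uv, r_vv. Take dot products:
  L(u, v) = r_uu · N̂ = -sin(u)/Abs(sin(u)),
  M(u, v) = r_uv · N̂ = 0,
  N(u, v) = r_vv · N̂ = -sin(u)^3/Abs(sin(u)).
Evaluating at (u, v) = (5*pi/6, pi/3):
  L = -1, M = 0, N = -1/4.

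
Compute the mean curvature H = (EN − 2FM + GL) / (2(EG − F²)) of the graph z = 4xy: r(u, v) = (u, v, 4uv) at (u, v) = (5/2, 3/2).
H = -240*sqrt(137)/18769

With E = 16*v^2 + 1, F = 16*u*v, G = 16*u^2 + 1, L = 0, M = 4/sqrt(16*u^2 + 16*v^2 + 1), N = 0, assemble
  H = (EN − 2FM + GL) / (2(EG − F²)) = -64*u*v/(16*u^2 + 16*v^2 + 1)^(3/2).
At (u, v) = (5/2, 3/2): H = -240*sqrt(137)/18769.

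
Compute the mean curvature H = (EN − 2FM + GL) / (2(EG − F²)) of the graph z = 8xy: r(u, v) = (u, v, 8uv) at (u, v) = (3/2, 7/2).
H = -2688*sqrt(929)/863041

With E = 64*v^2 + 1, F = 64*u*v, G = 64*u^2 + 1, L = 0, M = 8/sqrt(64*u^2 + 64*v^2 + 1), N = 0, assemble
  H = (EN − 2FM + GL) / (2(EG − F²)) = -512*u*v/(64*u^2 + 64*v^2 + 1)^(3/2).
At (u, v) = (3/2, 7/2): H = -2688*sqrt(929)/863041.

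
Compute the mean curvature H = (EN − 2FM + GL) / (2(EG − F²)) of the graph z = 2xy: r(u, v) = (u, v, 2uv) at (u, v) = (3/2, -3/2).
H = 18*sqrt(19)/361

With E = 4*v^2 + 1, F = 4*u*v, G = 4*u^2 + 1, L = 0, M = 2/sqrt(4*u^2 + 4*v^2 + 1), N = 0, assemble
  H = (EN − 2FM + GL) / (2(EG − F²)) = -8*u*v/(4*u^2 + 4*v^2 + 1)^(3/2).
At (u, v) = (3/2, -3/2): H = 18*sqrt(19)/361.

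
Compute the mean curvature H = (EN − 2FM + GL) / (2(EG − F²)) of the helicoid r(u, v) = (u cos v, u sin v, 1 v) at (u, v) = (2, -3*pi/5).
H = 0

With E = 1, F = 0, G = u^2 + 1, L = 0, M = -1/sqrt(u^2 + 1), N = 0, assemble
  H = (EN − 2FM + GL) / (2(EG − F²)) = 0.
At (u, v) = (2, -3*pi/5): H = 0.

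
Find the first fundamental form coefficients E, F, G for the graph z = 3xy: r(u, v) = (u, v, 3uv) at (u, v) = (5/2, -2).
E = 37;  F = -45;  G = 229/4

Partials: r_u = (1, 0, 3*v), r_v = (0, 1, 3*u). As functions of (u, v):
  E = r_u · r_u = 9*v^2 + 1,
  F = r_u · r_v = 9*u*v,
  G = r_v · r_v = 9*u^2 + 1.
Evaluating at (u, v) = (5/2, -2): E = 37, F = -45, G = 229/4.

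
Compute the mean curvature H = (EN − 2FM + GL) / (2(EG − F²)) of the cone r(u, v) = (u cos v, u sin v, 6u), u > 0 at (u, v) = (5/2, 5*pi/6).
H = 6*sqrt(37)/185

With E = 37, F = 0, G = u^2, L = 0, M = 0, N = 6*sqrt(37)*u^2/(37*Abs(u)), assemble
  H = (EN − 2FM + GL) / (2(EG − F²)) = 3*sqrt(37)/(37*Abs(u)).
At (u, v) = (5/2, 5*pi/6): H = 6*sqrt(37)/185.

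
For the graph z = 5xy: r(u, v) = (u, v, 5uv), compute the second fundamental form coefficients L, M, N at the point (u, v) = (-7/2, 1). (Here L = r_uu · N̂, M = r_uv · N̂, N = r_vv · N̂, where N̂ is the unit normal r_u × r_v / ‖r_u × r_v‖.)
L = 0;  M = 10*sqrt(1329)/1329;  N = 0

Compute the unit normal N̂(u, v) = (-5*v/sqrt(25*u^2 + 25*v^2 + 1), -5*u/sqrt(25*u^2 + 25*v^2 + 1), 1/sqrt(25*u^2 + 25*v^2 + 1)), and the second partials r_uu, r_uv, r_vv. Take dot products:
  L(u, v) = r_uu · N̂ = 0,
  M(u, v) = r_uv · N̂ = 5/sqrt(25*u^2 + 25*v^2 + 1),
  N(u, v) = r_vv · N̂ = 0.
Evaluating at (u, v) = (-7/2, 1):
  L = 0, M = 10*sqrt(1329)/1329, N = 0.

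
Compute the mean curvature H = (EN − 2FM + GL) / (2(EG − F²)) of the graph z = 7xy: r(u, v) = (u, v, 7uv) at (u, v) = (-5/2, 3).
H = 20580*sqrt(2993)/8958049

With E = 49*v^2 + 1, F = 49*u*v, G = 49*u^2 + 1, L = 0, M = 7/sqrt(49*u^2 + 49*v^2 + 1), N = 0, assemble
  H = (EN − 2FM + GL) / (2(EG − F²)) = -343*u*v/(49*u^2 + 49*v^2 + 1)^(3/2).
At (u, v) = (-5/2, 3): H = 20580*sqrt(2993)/8958049.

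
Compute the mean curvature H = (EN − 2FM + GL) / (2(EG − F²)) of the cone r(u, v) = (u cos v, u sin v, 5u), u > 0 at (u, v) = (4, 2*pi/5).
H = 5*sqrt(26)/208

With E = 26, F = 0, G = u^2, L = 0, M = 0, N = 5*sqrt(26)*u^2/(26*Abs(u)), assemble
  H = (EN − 2FM + GL) / (2(EG − F²)) = 5*sqrt(26)/(52*Abs(u)).
At (u, v) = (4, 2*pi/5): H = 5*sqrt(26)/208.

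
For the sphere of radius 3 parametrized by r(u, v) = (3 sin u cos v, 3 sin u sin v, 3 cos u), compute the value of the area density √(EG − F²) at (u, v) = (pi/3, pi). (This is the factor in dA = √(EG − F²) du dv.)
√(EG − F²)|_{(pi/3, pi)} = 9*sqrt(3)/2

E = 9, F = 0, G = 9*sin(u)^2, so EG − F² = 81*sin(u)^2. Taking the positive square root: √(EG − F²) = 9*Abs(sin(u)). At (u, v) = (pi/3, pi): 9*sqrt(3)/2.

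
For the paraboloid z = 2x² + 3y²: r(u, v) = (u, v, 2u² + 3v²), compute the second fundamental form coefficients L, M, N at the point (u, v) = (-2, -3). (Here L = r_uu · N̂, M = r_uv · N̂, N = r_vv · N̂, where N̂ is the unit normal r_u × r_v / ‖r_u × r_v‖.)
L = 4*sqrt(389)/389;  M = 0;  N = 6*sqrt(389)/389

Compute the unit normal N̂(u, v) = (-4*u/sqrt(16*u^2 + 36*v^2 + 1), -6*v/sqrt(16*u^2 + 36*v^2 + 1), 1/sqrt(16*u^2 + 36*v^2 + 1)), and the second partials r_uu, r_uv, r_vv. Take dot products:
  L(u, v) = r_uu · N̂ = 4/sqrt(16*u^2 + 36*v^2 + 1),
  M(u, v) = r_uv · N̂ = 0,
  N(u, v) = r_vv · N̂ = 6/sqrt(16*u^2 + 36*v^2 + 1).
Evaluating at (u, v) = (-2, -3):
  L = 4*sqrt(389)/389, M = 0, N = 6*sqrt(389)/389.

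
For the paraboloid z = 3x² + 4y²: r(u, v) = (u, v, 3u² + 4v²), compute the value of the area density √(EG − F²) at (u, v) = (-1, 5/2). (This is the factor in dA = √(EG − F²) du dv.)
√(EG − F²)|_{(-1, 5/2)} = sqrt(437)

E = 36*u^2 + 1, F = 48*u*v, G = 64*v^2 + 1, so EG − F² = 36*u^2 + 64*v^2 + 1. Taking the positive square root: √(EG − F²) = sqrt(36*u^2 + 64*v^2 + 1). At (u, v) = (-1, 5/2): sqrt(437).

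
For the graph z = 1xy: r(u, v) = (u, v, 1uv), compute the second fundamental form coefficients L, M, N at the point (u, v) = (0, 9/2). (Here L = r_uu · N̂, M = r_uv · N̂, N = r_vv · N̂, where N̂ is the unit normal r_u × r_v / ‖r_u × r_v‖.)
L = 0;  M = 2*sqrt(85)/85;  N = 0

Compute the unit normal N̂(u, v) = (-v/sqrt(u^2 + v^2 + 1), -u/sqrt(u^2 + v^2 + 1), 1/sqrt(u^2 + v^2 + 1)), and the second partials r_uu, r_uv, r_vv. Take dot products:
  L(u, v) = r_uu · N̂ = 0,
  M(u, v) = r_uv · N̂ = 1/sqrt(u^2 + v^2 + 1),
  N(u, v) = r_vv · N̂ = 0.
Evaluating at (u, v) = (0, 9/2):
  L = 0, M = 2*sqrt(85)/85, N = 0.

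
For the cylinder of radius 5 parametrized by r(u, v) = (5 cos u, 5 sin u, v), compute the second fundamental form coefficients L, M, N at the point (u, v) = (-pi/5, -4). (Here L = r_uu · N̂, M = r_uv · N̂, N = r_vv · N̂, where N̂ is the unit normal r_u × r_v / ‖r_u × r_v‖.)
L = -5;  M = 0;  N = 0

Compute the unit normal N̂(u, v) = (cos(u), sin(u), 0), and the second partials r_uu, r_uv, r_vv. Take dot products:
  L(u, v) = r_uu · N̂ = -5,
  M(u, v) = r_uv · N̂ = 0,
  N(u, v) = r_vv · N̂ = 0.
Evaluating at (u, v) = (-pi/5, -4):
  L = -5, M = 0, N = 0.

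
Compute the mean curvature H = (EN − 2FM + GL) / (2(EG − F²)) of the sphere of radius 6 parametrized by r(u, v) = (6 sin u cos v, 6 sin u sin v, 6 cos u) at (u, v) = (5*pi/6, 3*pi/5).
H = -1/6

With E = 36, F = 0, G = 36*sin(u)^2, L = -6*sin(u)/Abs(sin(u)), M = 0, N = -6*sin(u)^3/Abs(sin(u)), assemble
  H = (EN − 2FM + GL) / (2(EG − F²)) = -sin(u)/(6*Abs(sin(u))).
At (u, v) = (5*pi/6, 3*pi/5): H = -1/6.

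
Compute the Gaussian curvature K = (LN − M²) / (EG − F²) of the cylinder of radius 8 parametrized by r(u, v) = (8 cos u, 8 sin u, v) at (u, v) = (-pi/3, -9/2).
K = 0

Coefficients of the first fundamental form: E = 64, F = 0, G = 1.
Coefficients of the second fundamental form: L = -8, M = 0, N = 0.
Assemble K = (LN − M²)/(EG − F²) = 0. At (u, v) = (-pi/3, -9/2): K = 0.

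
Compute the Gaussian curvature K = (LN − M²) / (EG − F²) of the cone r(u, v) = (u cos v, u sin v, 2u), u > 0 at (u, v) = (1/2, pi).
K = 0

Coefficients of the first fundamental form: E = 5, F = 0, G = u^2.
Coefficients of the second fundamental form: L = 0, M = 0, N = 2*sqrt(5)*u^2/(5*Abs(u)).
Assemble K = (LN − M²)/(EG − F²) = 0. At (u, v) = (1/2, pi): K = 0.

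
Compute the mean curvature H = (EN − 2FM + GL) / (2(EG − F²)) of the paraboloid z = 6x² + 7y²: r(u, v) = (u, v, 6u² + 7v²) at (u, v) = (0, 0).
H = 13

With E = 144*u^2 + 1, F = 168*u*v, G = 196*v^2 + 1, L = 12/sqrt(144*u^2 + 196*v^2 + 1), M = 0, N = 14/sqrt(144*u^2 + 196*v^2 + 1), assemble
  H = (EN − 2FM + GL) / (2(EG − F²)) = (1008*u^2 + 1176*v^2 + 13)/(144*u^2 + 196*v^2 + 1)^(3/2).
At (u, v) = (0, 0): H = 13.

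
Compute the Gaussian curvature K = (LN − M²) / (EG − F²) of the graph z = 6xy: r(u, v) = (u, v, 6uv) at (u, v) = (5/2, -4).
K = -9/160801

Coefficients of the first fundamental form: E = 36*v^2 + 1, F = 36*u*v, G = 36*u^2 + 1.
Coefficients of the second fundamental form: L = 0, M = 6/sqrt(36*u^2 + 36*v^2 + 1), N = 0.
Assemble K = (LN − M²)/(EG − F²) = -36/(1296*u^4 + 2592*u^2*v^2 + 72*u^2 + 1296*v^4 + 72*v^2 + 1). At (u, v) = (5/2, -4): K = -9/160801.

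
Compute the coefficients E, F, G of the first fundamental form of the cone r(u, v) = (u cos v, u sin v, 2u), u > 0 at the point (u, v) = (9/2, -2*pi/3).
E = 5;  F = 0;  G = 81/4

Partials: r_u = (cos(v), sin(v), 2), r_v = (-u*sin(v), u*cos(v), 0). As functions of (u, v):
  E = r_u · r_u = 5,
  F = r_u · r_v = 0,
  G = r_v · r_v = u^2.
Evaluating at (u, v) = (9/2, -2*pi/3): E = 5, F = 0, G = 81/4.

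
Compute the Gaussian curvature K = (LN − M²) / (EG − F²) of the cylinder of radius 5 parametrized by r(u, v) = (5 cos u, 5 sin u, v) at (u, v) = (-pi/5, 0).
K = 0

Coefficients of the first fundamental form: E = 25, F = 0, G = 1.
Coefficients of the second fundamental form: L = -5, M = 0, N = 0.
Assemble K = (LN − M²)/(EG − F²) = 0. At (u, v) = (-pi/5, 0): K = 0.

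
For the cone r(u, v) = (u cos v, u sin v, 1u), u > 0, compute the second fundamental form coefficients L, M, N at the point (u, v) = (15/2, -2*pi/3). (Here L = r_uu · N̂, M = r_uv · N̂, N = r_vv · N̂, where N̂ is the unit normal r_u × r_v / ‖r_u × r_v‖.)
L = 0;  M = 0;  N = 15*sqrt(2)/4

Compute the unit normal N̂(u, v) = (-sqrt(2)*u*cos(v)/(2*Abs(u)), -sqrt(2)*u*sin(v)/(2*Abs(u)), sqrt(2)*u/(2*Abs(u))), and the second partials r_uu, r_uv, r_vv. Take dot products:
  L(u, v) = r_uu · N̂ = 0,
  M(u, v) = r_uv · N̂ = 0,
  N(u, v) = r_vv · N̂ = sqrt(2)*u^2/(2*Abs(u)).
Evaluating at (u, v) = (15/2, -2*pi/3):
  L = 0, M = 0, N = 15*sqrt(2)/4.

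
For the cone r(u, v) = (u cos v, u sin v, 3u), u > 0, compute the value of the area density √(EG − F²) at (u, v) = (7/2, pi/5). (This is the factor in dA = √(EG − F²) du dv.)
√(EG − F²)|_{(7/2, pi/5)} = 7*sqrt(10)/2

E = 10, F = 0, G = u^2, so EG − F² = 10*u^2. Taking the positive square root: √(EG − F²) = sqrt(10)*Abs(u). At (u, v) = (7/2, pi/5): 7*sqrt(10)/2.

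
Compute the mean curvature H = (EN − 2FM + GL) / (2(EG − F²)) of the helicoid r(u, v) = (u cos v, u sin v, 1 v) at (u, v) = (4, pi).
H = 0

With E = 1, F = 0, G = u^2 + 1, L = 0, M = -1/sqrt(u^2 + 1), N = 0, assemble
  H = (EN − 2FM + GL) / (2(EG − F²)) = 0.
At (u, v) = (4, pi): H = 0.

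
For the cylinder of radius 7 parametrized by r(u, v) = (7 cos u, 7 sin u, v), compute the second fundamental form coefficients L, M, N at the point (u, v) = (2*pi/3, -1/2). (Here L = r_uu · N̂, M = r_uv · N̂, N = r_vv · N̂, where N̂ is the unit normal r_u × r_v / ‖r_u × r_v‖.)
L = -7;  M = 0;  N = 0

Compute the unit normal N̂(u, v) = (cos(u), sin(u), 0), and the second partials r_uu, r_uv, r_vv. Take dot products:
  L(u, v) = r_uu · N̂ = -7,
  M(u, v) = r_uv · N̂ = 0,
  N(u, v) = r_vv · N̂ = 0.
Evaluating at (u, v) = (2*pi/3, -1/2):
  L = -7, M = 0, N = 0.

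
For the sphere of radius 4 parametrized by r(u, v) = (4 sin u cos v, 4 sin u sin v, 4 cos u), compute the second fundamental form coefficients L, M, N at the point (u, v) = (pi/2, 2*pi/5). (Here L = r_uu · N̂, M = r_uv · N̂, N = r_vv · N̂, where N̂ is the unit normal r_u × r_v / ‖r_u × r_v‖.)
L = -4;  M = 0;  N = -4

Compute the unit normal N̂(u, v) = (sin(u)^2*cos(v)/Abs(sin(u)), sin(u)^2*sin(v)/Abs(sin(u)), sin(2*u)/(2*Abs(sin(u)))), and the second partials r_uu, r_uv, r_vv. Take dot products:
  L(u, v) = r_uu · N̂ = -4*sin(u)/Abs(sin(u)),
  M(u, v) = r_uv · N̂ = 0,
  N(u, v) = r_vv · N̂ = -4*sin(u)^3/Abs(sin(u)).
Evaluating at (u, v) = (pi/2, 2*pi/5):
  L = -4, M = 0, N = -4.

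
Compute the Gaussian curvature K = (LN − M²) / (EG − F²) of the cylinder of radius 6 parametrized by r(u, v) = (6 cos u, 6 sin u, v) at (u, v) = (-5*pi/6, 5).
K = 0

Coefficients of the first fundamental form: E = 36, F = 0, G = 1.
Coefficients of the second fundamental form: L = -6, M = 0, N = 0.
Assemble K = (LN − M²)/(EG − F²) = 0. At (u, v) = (-5*pi/6, 5): K = 0.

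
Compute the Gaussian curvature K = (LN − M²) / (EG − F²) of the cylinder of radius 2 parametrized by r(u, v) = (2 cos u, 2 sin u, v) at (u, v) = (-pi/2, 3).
K = 0

Coefficients of the first fundamental form: E = 4, F = 0, G = 1.
Coefficients of the second fundamental form: L = -2, M = 0, N = 0.
Assemble K = (LN − M²)/(EG − F²) = 0. At (u, v) = (-pi/2, 3): K = 0.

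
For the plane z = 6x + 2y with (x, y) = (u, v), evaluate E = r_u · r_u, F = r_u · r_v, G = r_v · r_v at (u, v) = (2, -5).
E = 37;  F = 12;  G = 5

Partials: r_u = (1, 0, 6), r_v = (0, 1, 2). As functions of (u, v):
  E = r_u · r_u = 37,
  F = r_u · r_v = 12,
  G = r_v · r_v = 5.
Evaluating at (u, v) = (2, -5): E = 37, F = 12, G = 5.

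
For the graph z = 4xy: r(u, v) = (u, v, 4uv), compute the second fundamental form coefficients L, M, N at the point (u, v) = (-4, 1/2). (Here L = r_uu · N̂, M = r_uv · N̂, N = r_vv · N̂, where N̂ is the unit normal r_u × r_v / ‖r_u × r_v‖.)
L = 0;  M = 4*sqrt(29)/87;  N = 0

Compute the unit normal N̂(u, v) = (-4*v/sqrt(16*u^2 + 16*v^2 + 1), -4*u/sqrt(16*u^2 + 16*v^2 + 1), 1/sqrt(16*u^2 + 16*v^2 + 1)), and the second partials r_uu, r_uv, r_vv. Take dot products:
  L(u, v) = r_uu · N̂ = 0,
  M(u, v) = r_uv · N̂ = 4/sqrt(16*u^2 + 16*v^2 + 1),
  N(u, v) = r_vv · N̂ = 0.
Evaluating at (u, v) = (-4, 1/2):
  L = 0, M = 4*sqrt(29)/87, N = 0.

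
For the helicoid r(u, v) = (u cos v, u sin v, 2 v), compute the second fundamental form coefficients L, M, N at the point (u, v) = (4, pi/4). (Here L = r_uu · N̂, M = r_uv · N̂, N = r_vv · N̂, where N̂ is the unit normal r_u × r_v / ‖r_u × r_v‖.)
L = 0;  M = -sqrt(5)/5;  N = 0

Compute the unit normal N̂(u, v) = (2*sin(v)/sqrt(u^2 + 4), -2*cos(v)/sqrt(u^2 + 4), u/sqrt(u^2 + 4)), and the second partials r_uu, r_uv, r_vv. Take dot products:
  L(u, v) = r_uu · N̂ = 0,
  M(u, v) = r_uv · N̂ = -2/sqrt(u^2 + 4),
  N(u, v) = r_vv · N̂ = 0.
Evaluating at (u, v) = (4, pi/4):
  L = 0, M = -sqrt(5)/5, N = 0.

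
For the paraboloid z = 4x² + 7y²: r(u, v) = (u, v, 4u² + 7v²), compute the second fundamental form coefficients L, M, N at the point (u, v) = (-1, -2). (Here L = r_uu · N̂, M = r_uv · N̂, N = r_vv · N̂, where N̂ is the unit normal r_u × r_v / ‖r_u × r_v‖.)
L = 8*sqrt(849)/849;  M = 0;  N = 14*sqrt(849)/849

Compute the unit normal N̂(u, v) = (-8*u/sqrt(64*u^2 + 196*v^2 + 1), -14*v/sqrt(64*u^2 + 196*v^2 + 1), 1/sqrt(64*u^2 + 196*v^2 + 1)), and the second partials r_uu, r_uv, r_vv. Take dot products:
  L(u, v) = r_uu · N̂ = 8/sqrt(64*u^2 + 196*v^2 + 1),
  M(u, v) = r_uv · N̂ = 0,
  N(u, v) = r_vv · N̂ = 14/sqrt(64*u^2 + 196*v^2 + 1).
Evaluating at (u, v) = (-1, -2):
  L = 8*sqrt(849)/849, M = 0, N = 14*sqrt(849)/849.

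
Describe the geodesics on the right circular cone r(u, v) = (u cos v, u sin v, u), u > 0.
The cone is flat away from the apex (K = 0). Slitting along a generator and unrolling gives an isometry to a sector of the plane; geodesics are the pre-images of straight lines in that sector. In particular, generators (v = const) are geodesics, and generic geodesics spiral from a minimum-distance point before returning to infinity.

For this cone, E = 2, F = 0, G = u², so EG − F² = 2u² > 0 (u > 0), and direct computation gives K = 0 away from the apex. Flatness lets us unroll the cone along a generator into a planar sector of angle 2π/√2 = π√2 ≈ 4.44 rad; geodesics on the cone are exactly the curves that develop to straight lines in this sector. Generators (v = const) develop to rays through the sector's vertex and are geodesics; the circles u = const develop to circular arcs and are not geodesics.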